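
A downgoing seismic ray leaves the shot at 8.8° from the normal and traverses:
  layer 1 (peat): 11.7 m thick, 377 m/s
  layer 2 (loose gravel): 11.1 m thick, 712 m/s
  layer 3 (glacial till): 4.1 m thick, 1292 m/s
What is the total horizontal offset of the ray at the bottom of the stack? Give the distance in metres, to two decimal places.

7.69 m

p = sin θ₁/V₁ = sin 8.8°/377 = 4.0580e-04 s/m is conserved through the stack.
Layer 1: θ = 8.80°; offset = 11.7·tan 8.80° = 1.8113 m.
Layer 2: sin θ = p·712 = 0.2889 → θ = 16.79°; offset = 11.1·tan 16.79° = 3.3500 m.
Layer 3: sin θ = p·1292 = 0.5243 → θ = 31.62°; offset = 4.1·tan 31.62° = 2.5244 m.
Σ offsets = 7.6856 m.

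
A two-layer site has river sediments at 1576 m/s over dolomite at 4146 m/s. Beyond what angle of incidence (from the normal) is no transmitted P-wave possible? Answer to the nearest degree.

Critical incidence: sin θ_c = V₁/V₂ = 1576/4146 = 0.3801.
θ_c = arcsin 0.3801 = 22.34°.

22°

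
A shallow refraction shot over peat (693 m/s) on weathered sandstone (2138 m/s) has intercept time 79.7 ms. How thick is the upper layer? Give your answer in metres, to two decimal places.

29.19 m

h = tᵢ·V₁·V₂ / (2·√(V₂²−V₁²)).
√(V₂²−V₁²) = √(2138² − 693²) = 2022.6 m/s.
h = 0.0797 s × 693 × 2138 / (2 × 2022.6) = 29.19 m.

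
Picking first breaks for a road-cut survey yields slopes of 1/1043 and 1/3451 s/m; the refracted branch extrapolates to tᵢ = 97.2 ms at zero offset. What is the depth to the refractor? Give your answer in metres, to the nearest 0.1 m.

53.2 m

h = tᵢ·V₁·V₂ / (2·√(V₂²−V₁²)).
√(V₂²−V₁²) = √(3451² − 1043²) = 3289.6 m/s.
h = 0.0972 s × 1043 × 3451 / (2 × 3289.6) = 53.18 m.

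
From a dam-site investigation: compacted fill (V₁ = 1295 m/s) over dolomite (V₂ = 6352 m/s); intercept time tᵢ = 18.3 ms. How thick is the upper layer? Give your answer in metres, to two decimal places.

h = tᵢ·V₁·V₂ / (2·√(V₂²−V₁²)).
√(V₂²−V₁²) = √(6352² − 1295²) = 6218.6 m/s.
h = 0.0183 s × 1295 × 6352 / (2 × 6218.6) = 12.10 m.

12.10 m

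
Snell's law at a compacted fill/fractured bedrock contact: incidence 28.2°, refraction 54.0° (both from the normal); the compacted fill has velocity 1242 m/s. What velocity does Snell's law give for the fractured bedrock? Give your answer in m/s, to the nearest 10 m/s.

2130 m/s

Snell's law: sin 28.2°/V₁ = sin 54.0°/V₂.
V₂ = V₁·sin 54.0°/sin 28.2° = 1242 × 1.7120 = 2126.33 m/s.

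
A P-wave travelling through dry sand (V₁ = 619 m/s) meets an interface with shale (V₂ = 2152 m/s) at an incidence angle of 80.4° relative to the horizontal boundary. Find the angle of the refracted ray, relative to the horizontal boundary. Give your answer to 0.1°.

54.6°

Convert to the normal: θ₁ = 90° − 80.4° = 9.6°.
Snell's law: sin θ₂ = (V₂/V₁)·sin θ₁ = (2152/619)·sin 9.6° = 0.5798.
θ₂ = arcsin 0.5798 = 35.44° from the normal.
From the interface: 90° − 35.44° = 54.56°.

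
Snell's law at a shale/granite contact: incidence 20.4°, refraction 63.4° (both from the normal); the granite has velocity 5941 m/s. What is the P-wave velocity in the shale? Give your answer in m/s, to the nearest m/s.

Snell's law: sin 20.4°/V₁ = sin 63.4°/V₂.
V₁ = V₂·sin 20.4°/sin 63.4° = 5941 × 0.3898 = 2316.01 m/s.

2316 m/s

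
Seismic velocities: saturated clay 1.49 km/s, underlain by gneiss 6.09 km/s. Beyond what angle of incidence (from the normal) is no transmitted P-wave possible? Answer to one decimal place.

At critical incidence the refracted ray runs along the interface (θ₂ = 90°), so sin θ_c = V₁/V₂.
θ_c = arcsin(1.49/6.09) = arcsin 0.2447 = 14.16°.

14.2°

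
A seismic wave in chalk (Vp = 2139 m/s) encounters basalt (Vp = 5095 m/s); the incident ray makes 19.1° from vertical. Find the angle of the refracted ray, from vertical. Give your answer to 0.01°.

51.21°

sin θ₁/V₁ = sin θ₂/V₂ ⇒ sin θ₂ = 5095·sin 19.1°/2139 = 5095·0.3272/2139 = 0.7794.
θ₂ = arcsin 0.7794 = 51.21° from the normal.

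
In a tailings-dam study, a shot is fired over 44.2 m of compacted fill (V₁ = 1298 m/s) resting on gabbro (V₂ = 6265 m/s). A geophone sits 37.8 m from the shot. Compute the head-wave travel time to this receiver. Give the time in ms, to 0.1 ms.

t = x/V₂ + 2h·√(V₂²−V₁²)/(V₁V₂).
√(V₂²−V₁²) = √(6265²−1298²) = 6129.1 m/s; delay term = 2·44.2·6129.1/(1298·6265) = 0.06663 s.
t = 37.8/6265 + 0.06663 = 0.07266 s.

72.7 ms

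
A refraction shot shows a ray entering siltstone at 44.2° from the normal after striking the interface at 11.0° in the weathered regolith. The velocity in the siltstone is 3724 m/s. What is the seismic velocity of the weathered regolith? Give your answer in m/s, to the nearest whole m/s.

1019 m/s

sin 11.0° = 0.1908; sin 44.2° = 0.6972.
V₁ = V₂·(sin θ₁/sin θ₂) = 3724·(0.1908/0.6972) = 1019.23 m/s.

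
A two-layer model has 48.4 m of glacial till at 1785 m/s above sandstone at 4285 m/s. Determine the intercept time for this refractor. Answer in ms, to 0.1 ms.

tᵢ = 2h·√(V₂²−V₁²)/(V₁V₂).
√(V₂²−V₁²) = √(4285²−1785²) = 3895.5 m/s.
tᵢ = 2·48.4·3895.5/(1785·4285) = 0.04930 s.

49.3 ms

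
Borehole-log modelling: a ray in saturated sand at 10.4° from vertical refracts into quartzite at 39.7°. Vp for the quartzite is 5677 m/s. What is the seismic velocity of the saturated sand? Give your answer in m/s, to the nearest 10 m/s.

1600 m/s

Snell's law: sin 10.4°/V₁ = sin 39.7°/V₂.
V₁ = V₂·sin 10.4°/sin 39.7° = 5677 × 0.2826 = 1604.35 m/s.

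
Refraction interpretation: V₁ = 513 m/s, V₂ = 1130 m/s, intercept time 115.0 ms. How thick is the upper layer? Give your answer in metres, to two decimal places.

θ_c = arcsin(513/1130) = 27.00°; cos θ_c = 0.8910.
tᵢ = 2h cos θ_c/V₁ ⇒ h = tᵢ·V₁/(2 cos θ_c) = 0.115·513/(2·0.8910) = 33.11 m.

33.11 m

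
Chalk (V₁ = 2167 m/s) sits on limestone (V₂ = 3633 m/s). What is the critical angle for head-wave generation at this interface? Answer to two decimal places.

36.62°

Critical incidence: sin θ_c = V₁/V₂ = 2167/3633 = 0.5965.
θ_c = arcsin 0.5965 = 36.62°.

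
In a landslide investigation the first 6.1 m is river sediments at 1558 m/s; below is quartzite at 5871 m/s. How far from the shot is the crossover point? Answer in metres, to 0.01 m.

θ_c = arcsin(1558/5871) = 15.39°, so cos θ_c = 0.9641 and tᵢ = 2h cos θ_c/V₁ = 0.0075 s.
At crossover x/V₁ = x/V₂ + tᵢ ⇒ x = tᵢ/(1/V₁ − 1/V₂) = 0.00755/(6.4185e-04 − 1.7033e-04) = 16.01 m.

16.01 m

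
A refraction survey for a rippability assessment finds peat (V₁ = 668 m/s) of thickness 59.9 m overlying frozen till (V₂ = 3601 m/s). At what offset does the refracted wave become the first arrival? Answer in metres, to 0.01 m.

θ_c = arcsin(668/3601) = 10.69°, so cos θ_c = 0.9826 and tᵢ = 2h cos θ_c/V₁ = 0.1762 s.
At crossover x/V₁ = x/V₂ + tᵢ ⇒ x = tᵢ/(1/V₁ − 1/V₂) = 0.17623/(1.4970e-03 − 2.7770e-04) = 144.53 m.

144.53 m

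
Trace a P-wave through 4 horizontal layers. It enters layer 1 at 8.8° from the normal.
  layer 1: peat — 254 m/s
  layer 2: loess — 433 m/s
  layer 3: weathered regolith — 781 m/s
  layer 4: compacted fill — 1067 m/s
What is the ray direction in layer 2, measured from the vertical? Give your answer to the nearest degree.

Ray parameter p = sin 8.8° / 254 = 6.0231e-04 s/m.
sin θ_2 = p·V_2 = 6.0231e-04 × 433 = 0.2608.
θ_2 = 15.12° from the vertical.

15°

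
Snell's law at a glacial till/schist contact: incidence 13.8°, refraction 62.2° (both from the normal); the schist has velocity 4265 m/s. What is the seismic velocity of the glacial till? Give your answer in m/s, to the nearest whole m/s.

sin 13.8° = 0.2385; sin 62.2° = 0.8846.
V₁ = V₂·(sin θ₁/sin θ₂) = 4265·(0.2385/0.8846) = 1150.09 m/s.

1150 m/s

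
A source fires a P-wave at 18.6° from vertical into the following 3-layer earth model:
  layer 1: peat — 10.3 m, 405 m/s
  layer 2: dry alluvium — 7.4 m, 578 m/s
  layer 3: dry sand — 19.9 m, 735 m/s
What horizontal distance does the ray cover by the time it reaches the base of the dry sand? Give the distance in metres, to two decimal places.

Apply Snell's law at each interface; in layer i the horizontal offset is hᵢ·tan θᵢ.
Layer 1: θ = 18.60°; offset = 10.3·tan 18.60° = 3.4663 m.
Layer 2: sin θ = 578·sin 18.6°/405 = 0.4552, θ = 27.08°; offset = 7.4·tan 27.08° = 3.7832 m.
Layer 3: sin θ = 735·sin 18.6°/405 = 0.5789, θ = 35.37°; offset = 19.9·tan 35.37° = 14.1264 m.
Σ offsets = 21.3760 m.

21.38 m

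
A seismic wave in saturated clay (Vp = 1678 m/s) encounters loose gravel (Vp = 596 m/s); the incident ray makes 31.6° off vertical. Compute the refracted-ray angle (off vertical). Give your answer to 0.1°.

Snell's law: sin θ₂ = (V₂/V₁)·sin θ₁ = (596/1678)·sin 31.6° = 0.1861.
θ₂ = arcsin 0.1861 = 10.73° from the normal.

10.7°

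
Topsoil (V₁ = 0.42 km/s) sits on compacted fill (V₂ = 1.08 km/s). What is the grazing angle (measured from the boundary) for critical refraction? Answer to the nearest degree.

67°

Critical incidence: sin θ_c = V₁/V₂ = 0.42/1.08 = 0.3889.
θ_c = arcsin 0.3889 = 22.89°.
Measured from the interface: 90° − 22.89° = 67.11°.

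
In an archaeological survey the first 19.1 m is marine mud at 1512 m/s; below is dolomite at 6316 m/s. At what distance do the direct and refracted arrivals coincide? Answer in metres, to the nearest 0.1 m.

θ_c = arcsin(1512/6316) = 13.85°, so cos θ_c = 0.9709 and tᵢ = 2h cos θ_c/V₁ = 0.0245 s.
At crossover x/V₁ = x/V₂ + tᵢ ⇒ x = tᵢ/(1/V₁ − 1/V₂) = 0.02453/(6.6138e-04 − 1.5833e-04) = 48.76 m.

48.8 m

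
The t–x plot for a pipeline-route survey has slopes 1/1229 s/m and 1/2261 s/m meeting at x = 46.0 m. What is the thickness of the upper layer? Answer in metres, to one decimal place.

h = (x_cross/2)·√((V₂−V₁)/(V₂+V₁)).
(V₂−V₁)/(V₂+V₁) = (2261−1229)/(2261+1229) = 0.2957; √ = 0.5438.
h = (46.0/2)·0.5438 = 12.51 m.

12.5 m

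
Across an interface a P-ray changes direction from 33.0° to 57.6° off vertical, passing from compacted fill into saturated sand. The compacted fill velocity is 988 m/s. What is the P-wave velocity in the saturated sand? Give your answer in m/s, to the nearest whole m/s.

sin 33.0° = 0.5446; sin 57.6° = 0.8443.
V₂ = V₁·(sin θ₂/sin θ₁) = 988·(0.8443/0.5446) = 1531.65 m/s.

1532 m/s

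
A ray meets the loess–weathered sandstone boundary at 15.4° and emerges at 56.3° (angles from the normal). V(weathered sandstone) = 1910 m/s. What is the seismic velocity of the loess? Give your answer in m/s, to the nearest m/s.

610 m/s

sin 15.4° = 0.2656; sin 56.3° = 0.8320.
V₁ = V₂·(sin θ₁/sin θ₂) = 1910·(0.2656/0.8320) = 609.66 m/s.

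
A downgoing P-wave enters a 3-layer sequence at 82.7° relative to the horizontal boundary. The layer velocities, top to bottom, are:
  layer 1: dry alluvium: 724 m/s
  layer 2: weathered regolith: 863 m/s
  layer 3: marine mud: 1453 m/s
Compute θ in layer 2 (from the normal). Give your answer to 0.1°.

From the normal: θ₁ = 90° − 82.7° = 7.3°.
Snell's law across each interface conserves sin θ / V, so sin θ_2 = V_2·sin θ₁/V₁.
sin θ_2 = 863 × sin 7.3° / 724 = 0.1515.
θ_2 = arcsin 0.1515 = 8.71°.

8.7°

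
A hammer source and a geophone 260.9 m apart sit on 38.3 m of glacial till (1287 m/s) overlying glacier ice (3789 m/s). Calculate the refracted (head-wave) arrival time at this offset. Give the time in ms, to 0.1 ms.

124.8 ms

θ_c = arcsin(V₁/V₂) = arcsin(1287/3789) = 19.86°, cos θ_c = 0.9405.
Intercept time tᵢ = 2h cos θ_c / V₁ = 2·38.3·0.9405/1287 = 0.05598 s.
t = x/V₂ + tᵢ = 260.9/3789 + 0.05598 = 0.12484 s.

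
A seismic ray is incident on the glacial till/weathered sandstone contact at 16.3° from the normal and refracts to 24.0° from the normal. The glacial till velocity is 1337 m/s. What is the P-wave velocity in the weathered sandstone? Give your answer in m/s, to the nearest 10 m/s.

Snell's law: sin 16.3°/V₁ = sin 24.0°/V₂.
V₂ = V₁·sin 24.0°/sin 16.3° = 1337 × 1.4492 = 1937.55 m/s.

1940 m/s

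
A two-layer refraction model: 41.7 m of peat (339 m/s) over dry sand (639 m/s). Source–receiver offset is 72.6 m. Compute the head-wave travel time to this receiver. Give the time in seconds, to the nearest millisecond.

0.322 s

t = x/V₂ + 2h·√(V₂²−V₁²)/(V₁V₂).
√(V₂²−V₁²) = √(639²−339²) = 541.7 m/s; delay term = 2·41.7·541.7/(339·639) = 0.20854 s.
t = 72.6/639 + 0.20854 = 0.32216 s.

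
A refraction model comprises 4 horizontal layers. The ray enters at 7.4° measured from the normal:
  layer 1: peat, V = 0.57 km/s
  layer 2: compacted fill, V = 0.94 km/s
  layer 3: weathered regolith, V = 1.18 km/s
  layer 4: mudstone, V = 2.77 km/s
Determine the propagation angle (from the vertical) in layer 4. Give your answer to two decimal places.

Ray parameter p = sin 7.4° / 0.57 = 2.2596e-01 s/km.
sin θ_4 = p·V_4 = 2.2596e-01 × 2.77 = 0.6259.
θ_4 = 38.75° from the vertical.

38.75°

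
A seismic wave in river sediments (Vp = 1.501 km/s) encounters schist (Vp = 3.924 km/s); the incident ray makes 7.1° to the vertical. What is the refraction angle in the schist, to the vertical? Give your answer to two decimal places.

sin θ₁/V₁ = sin θ₂/V₂ ⇒ sin θ₂ = 3.924·sin 7.1°/1.501 = 3.924·0.1236/1.501 = 0.3231.
θ₂ = sin⁻¹(0.3231) = 18.85° (from vertical).

18.85°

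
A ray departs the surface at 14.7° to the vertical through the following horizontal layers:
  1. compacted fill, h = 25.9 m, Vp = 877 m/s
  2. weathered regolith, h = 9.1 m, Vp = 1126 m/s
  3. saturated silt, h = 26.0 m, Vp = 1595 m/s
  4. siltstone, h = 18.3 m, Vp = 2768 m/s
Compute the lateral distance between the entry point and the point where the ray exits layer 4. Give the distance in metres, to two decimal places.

p = sin θ₁/V₁ = sin 14.7°/877 = 2.8935e-04 s/m is conserved through the stack.
Layer 1: θ = 14.70°; offset = 25.9·tan 14.70° = 6.7947 m.
Layer 2: sin θ = p·1126 = 0.3258 → θ = 19.01°; offset = 9.1·tan 19.01° = 3.1359 m.
Layer 3: sin θ = p·1595 = 0.4615 → θ = 27.48°; offset = 26.0·tan 27.48° = 13.5258 m.
Layer 4: sin θ = p·2768 = 0.8009 → θ = 53.22°; offset = 18.3·tan 53.22° = 24.4777 m.
Summing the layer offsets gives 47.9342 m.

47.93 m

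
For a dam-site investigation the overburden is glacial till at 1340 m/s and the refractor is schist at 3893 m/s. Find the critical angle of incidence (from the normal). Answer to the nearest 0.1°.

20.1°

At critical incidence the refracted ray runs along the interface (θ₂ = 90°), so sin θ_c = V₁/V₂.
θ_c = arcsin(1340/3893) = arcsin 0.3442 = 20.13°.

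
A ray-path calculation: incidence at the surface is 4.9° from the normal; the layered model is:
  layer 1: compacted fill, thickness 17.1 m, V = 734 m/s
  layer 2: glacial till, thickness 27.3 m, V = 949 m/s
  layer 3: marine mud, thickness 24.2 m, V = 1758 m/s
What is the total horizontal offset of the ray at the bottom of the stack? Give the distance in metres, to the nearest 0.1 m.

9.6 m

Ray parameter p = sin 4.9° / 734 m/s = 1.1637e-04 s/m.
Layer 1: θ = 4.90°; offset = 17.1·tan 4.90° = 1.466 m.
Layer 2: sin θ = p·949 = 0.1104 → θ = 6.34°; offset = 27.3·tan 6.34° = 3.033 m.
Layer 3: sin θ = p·1758 = 0.2046 → θ = 11.81°; offset = 24.2·tan 11.81° = 5.058 m.
Summing the layer offsets gives 9.557 m.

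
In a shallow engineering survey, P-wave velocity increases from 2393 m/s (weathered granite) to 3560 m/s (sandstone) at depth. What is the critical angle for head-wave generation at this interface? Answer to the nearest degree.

42°

At critical incidence the refracted ray runs along the interface (θ₂ = 90°), so sin θ_c = V₁/V₂.
θ_c = arcsin(2393/3560) = arcsin 0.6722 = 42.24°.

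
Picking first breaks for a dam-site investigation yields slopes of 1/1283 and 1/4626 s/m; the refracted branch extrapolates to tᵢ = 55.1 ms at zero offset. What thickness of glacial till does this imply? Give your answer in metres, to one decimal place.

36.8 m

θ_c = arcsin(1283/4626) = 16.10°; cos θ_c = 0.9608.
tᵢ = 2h cos θ_c/V₁ ⇒ h = tᵢ·V₁/(2 cos θ_c) = 0.0551·1283/(2·0.9608) = 36.79 m.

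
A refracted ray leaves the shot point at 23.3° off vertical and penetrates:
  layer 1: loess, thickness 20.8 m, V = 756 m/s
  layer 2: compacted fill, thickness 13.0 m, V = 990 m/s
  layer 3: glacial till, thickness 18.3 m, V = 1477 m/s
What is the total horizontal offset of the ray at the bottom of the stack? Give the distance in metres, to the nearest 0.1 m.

Ray parameter p = sin 23.3° / 756 m/s = 5.2321e-04 s/m.
Layer 1: θ = 23.30°; offset = 20.8·tan 23.30° = 8.958 m.
Layer 2: sin θ = p·990 = 0.5180 → θ = 31.20°; offset = 13.0·tan 31.20° = 7.872 m.
Layer 3: sin θ = p·1477 = 0.7728 → θ = 50.60°; offset = 18.3·tan 50.60° = 22.282 m.
Σ offsets = 39.112 m.

39.1 m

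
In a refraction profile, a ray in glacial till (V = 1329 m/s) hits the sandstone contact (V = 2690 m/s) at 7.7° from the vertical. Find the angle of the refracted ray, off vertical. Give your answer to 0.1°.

Snell's law: sin θ₂ = (V₂/V₁)·sin θ₁ = (2690/1329)·sin 7.7° = 0.2712.
θ₂ = arcsin 0.2712 = 15.74° from the normal.

15.7°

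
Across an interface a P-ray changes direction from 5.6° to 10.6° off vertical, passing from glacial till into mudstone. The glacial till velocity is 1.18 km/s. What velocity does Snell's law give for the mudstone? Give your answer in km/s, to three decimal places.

sin 5.6° = 0.0976; sin 10.6° = 0.1840.
V₂ = V₁·(sin θ₂/sin θ₁) = 1.18·(0.1840/0.0976) = 2.224 km/s.

2.224 km/s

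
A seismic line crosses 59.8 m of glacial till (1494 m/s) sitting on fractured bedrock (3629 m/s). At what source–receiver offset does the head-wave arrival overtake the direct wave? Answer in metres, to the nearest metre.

185 m

x_cross = 2h·√((V₂+V₁)/(V₂−V₁)).
(V₂+V₁)/(V₂−V₁) = (3629+1494)/(3629−1494) = 2.3995; √ = 1.5490.
x_cross = 2·59.8·1.5490 = 185.27 m.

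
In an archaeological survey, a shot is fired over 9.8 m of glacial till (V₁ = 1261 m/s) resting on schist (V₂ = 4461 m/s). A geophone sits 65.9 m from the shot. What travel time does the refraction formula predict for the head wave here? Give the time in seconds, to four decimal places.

θ_c = arcsin(V₁/V₂) = arcsin(1261/4461) = 16.42°, cos θ_c = 0.9592.
Intercept time tᵢ = 2h cos θ_c / V₁ = 2·9.8·0.9592/1261 = 0.01491 s.
t = x/V₂ + tᵢ = 65.9/4461 + 0.01491 = 0.02968 s.

0.0297 s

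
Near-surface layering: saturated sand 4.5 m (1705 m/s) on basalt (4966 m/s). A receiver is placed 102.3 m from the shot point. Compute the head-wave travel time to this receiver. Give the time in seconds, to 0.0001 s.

t = x/V₂ + 2h·√(V₂²−V₁²)/(V₁V₂).
√(V₂²−V₁²) = √(4966²−1705²) = 4664.1 m/s; delay term = 2·4.5·4664.1/(1705·4966) = 0.00496 s.
t = 102.3/4966 + 0.00496 = 0.02556 s.

0.0256 s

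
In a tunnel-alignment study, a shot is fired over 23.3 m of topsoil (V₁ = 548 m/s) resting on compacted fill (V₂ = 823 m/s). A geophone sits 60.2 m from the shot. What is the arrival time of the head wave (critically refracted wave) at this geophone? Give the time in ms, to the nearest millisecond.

137 ms

θ_c = arcsin(V₁/V₂) = arcsin(548/823) = 41.75°, cos θ_c = 0.7461.
Intercept time tᵢ = 2h cos θ_c / V₁ = 2·23.3·0.7461/548 = 0.06344 s.
t = x/V₂ + tᵢ = 60.2/823 + 0.06344 = 0.13659 s.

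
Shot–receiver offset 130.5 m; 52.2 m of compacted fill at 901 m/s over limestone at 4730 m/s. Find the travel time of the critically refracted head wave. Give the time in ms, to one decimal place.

θ_c = arcsin(V₁/V₂) = arcsin(901/4730) = 10.98°, cos θ_c = 0.9817.
Intercept time tᵢ = 2h cos θ_c / V₁ = 2·52.2·0.9817/901 = 0.11375 s.
t = x/V₂ + tᵢ = 130.5/4730 + 0.11375 = 0.14134 s.

141.3 ms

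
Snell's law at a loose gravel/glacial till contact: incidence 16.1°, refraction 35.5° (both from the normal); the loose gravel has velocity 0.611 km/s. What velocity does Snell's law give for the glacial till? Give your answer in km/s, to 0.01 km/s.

1.28 km/s

sin 16.1° = 0.2773; sin 35.5° = 0.5807.
V₂ = V₁·(sin θ₂/sin θ₁) = 0.611·(0.5807/0.2773) = 1.28 km/s.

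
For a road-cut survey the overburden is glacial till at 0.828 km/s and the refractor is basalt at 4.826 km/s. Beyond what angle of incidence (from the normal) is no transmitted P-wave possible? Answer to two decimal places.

9.88°

Critical incidence: sin θ_c = V₁/V₂ = 0.828/4.826 = 0.1716.
θ_c = arcsin 0.1716 = 9.88°.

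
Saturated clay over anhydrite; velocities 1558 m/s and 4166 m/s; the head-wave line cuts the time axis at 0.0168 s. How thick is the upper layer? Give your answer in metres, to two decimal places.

14.11 m

h = tᵢ·V₁·V₂ / (2·√(V₂²−V₁²)).
√(V₂²−V₁²) = √(4166² − 1558²) = 3863.7 m/s.
h = 0.0168 s × 1558 × 4166 / (2 × 3863.7) = 14.11 m.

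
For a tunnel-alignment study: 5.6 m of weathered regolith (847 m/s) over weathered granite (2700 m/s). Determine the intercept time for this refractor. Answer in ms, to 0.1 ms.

12.6 ms

tᵢ = 2h·√(V₂²−V₁²)/(V₁V₂).
√(V₂²−V₁²) = √(2700²−847²) = 2563.7 m/s.
tᵢ = 2·5.6·2563.7/(847·2700) = 0.01256 s.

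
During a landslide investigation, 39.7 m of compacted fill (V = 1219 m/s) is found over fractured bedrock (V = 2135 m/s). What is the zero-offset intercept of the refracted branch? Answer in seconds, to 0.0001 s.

tᵢ = 2h·√(V₂²−V₁²)/(V₁V₂).
√(V₂²−V₁²) = √(2135²−1219²) = 1752.8 m/s.
tᵢ = 2·39.7·1752.8/(1219·2135) = 0.05347 s.

0.0535 s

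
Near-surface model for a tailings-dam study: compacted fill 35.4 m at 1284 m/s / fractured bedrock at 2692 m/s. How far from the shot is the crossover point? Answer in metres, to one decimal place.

θ_c = arcsin(1284/2692) = 28.49°, so cos θ_c = 0.8789 and tᵢ = 2h cos θ_c/V₁ = 0.0485 s.
At crossover x/V₁ = x/V₂ + tᵢ ⇒ x = tᵢ/(1/V₁ − 1/V₂) = 0.04846/(7.7882e-04 − 3.7147e-04) = 118.97 m.

119.0 m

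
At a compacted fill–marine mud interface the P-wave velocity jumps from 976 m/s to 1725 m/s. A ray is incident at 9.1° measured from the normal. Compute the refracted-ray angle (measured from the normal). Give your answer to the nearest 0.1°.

16.2°

Snell's law: sin θ₂ = (V₂/V₁)·sin θ₁ = (1725/976)·sin 9.1° = 0.2795.
θ₂ = sin⁻¹(0.2795) = 16.23° (from vertical).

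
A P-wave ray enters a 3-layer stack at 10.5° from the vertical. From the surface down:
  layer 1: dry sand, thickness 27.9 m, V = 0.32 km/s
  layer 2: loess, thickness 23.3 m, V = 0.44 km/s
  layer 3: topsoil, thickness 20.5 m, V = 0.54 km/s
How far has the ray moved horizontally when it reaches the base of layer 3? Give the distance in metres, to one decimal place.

p = sin θ₁/V₁ = sin 10.5°/0.32 = 5.6949e-01 s/km is conserved through the stack.
Layer 1: θ = 10.50°; offset = 27.9·tan 10.50° = 5.171 m.
Layer 2: sin θ = p·0.44 = 0.2506 → θ = 14.51°; offset = 23.3·tan 14.51° = 6.031 m.
Layer 3: sin θ = p·0.54 = 0.3075 → θ = 17.91°; offset = 20.5·tan 17.91° = 6.625 m.
Total horizontal offset = 17.827 m.

17.8 m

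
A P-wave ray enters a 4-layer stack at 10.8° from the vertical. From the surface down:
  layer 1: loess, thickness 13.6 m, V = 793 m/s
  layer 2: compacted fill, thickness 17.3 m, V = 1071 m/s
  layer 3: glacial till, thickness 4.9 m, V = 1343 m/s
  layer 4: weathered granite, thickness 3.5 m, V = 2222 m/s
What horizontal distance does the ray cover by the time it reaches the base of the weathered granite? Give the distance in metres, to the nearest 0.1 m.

10.9 m

Ray parameter p = sin 10.8° / 793 m/s = 2.3629e-04 s/m.
Layer 1: θ = 10.80°; offset = 13.6·tan 10.80° = 2.594 m.
Layer 2: sin θ = p·1071 = 0.2531 → θ = 14.66°; offset = 17.3·tan 14.66° = 4.525 m.
Layer 3: sin θ = p·1343 = 0.3173 → θ = 18.50°; offset = 4.9·tan 18.50° = 1.640 m.
Layer 4: sin θ = p·2222 = 0.5250 → θ = 31.67°; offset = 3.5·tan 31.67° = 2.159 m.
Total horizontal offset = 10.919 m.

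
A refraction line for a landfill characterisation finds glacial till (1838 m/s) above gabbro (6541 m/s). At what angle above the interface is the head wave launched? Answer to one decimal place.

At critical incidence the refracted ray runs along the interface (θ₂ = 90°), so sin θ_c = V₁/V₂.
θ_c = arcsin(1838/6541) = arcsin 0.2810 = 16.32°.
Measured from the interface: 90° − 16.32° = 73.68°.

73.7°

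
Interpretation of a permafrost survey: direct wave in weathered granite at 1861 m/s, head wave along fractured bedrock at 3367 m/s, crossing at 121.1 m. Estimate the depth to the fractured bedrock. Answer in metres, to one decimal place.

h = (x_cross/2)·√((V₂−V₁)/(V₂+V₁)).
(V₂−V₁)/(V₂+V₁) = (3367−1861)/(3367+1861) = 0.2881; √ = 0.5367.
h = (121.1/2)·0.5367 = 32.50 m.

32.5 m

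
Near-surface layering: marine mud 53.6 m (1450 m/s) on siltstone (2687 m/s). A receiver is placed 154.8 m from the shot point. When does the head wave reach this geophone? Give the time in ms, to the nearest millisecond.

θ_c = arcsin(V₁/V₂) = arcsin(1450/2687) = 32.66°, cos θ_c = 0.8419.
Intercept time tᵢ = 2h cos θ_c / V₁ = 2·53.6·0.8419/1450 = 0.06224 s.
t = x/V₂ + tᵢ = 154.8/2687 + 0.06224 = 0.11985 s.

120 ms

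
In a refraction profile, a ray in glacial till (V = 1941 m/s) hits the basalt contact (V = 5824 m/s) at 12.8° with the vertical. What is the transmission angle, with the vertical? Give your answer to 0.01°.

Snell's law: sin θ₂ = (V₂/V₁)·sin θ₁ = (5824/1941)·sin 12.8° = 0.6648.
θ₂ = sin⁻¹(0.6648) = 41.66° (from vertical).

41.66°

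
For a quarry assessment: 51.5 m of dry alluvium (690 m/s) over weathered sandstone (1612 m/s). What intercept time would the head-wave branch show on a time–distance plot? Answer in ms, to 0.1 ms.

134.9 ms

tᵢ = 2h·√(V₂²−V₁²)/(V₁V₂).
√(V₂²−V₁²) = √(1612²−690²) = 1456.9 m/s.
tᵢ = 2·51.5·1456.9/(690·1612) = 0.13491 s.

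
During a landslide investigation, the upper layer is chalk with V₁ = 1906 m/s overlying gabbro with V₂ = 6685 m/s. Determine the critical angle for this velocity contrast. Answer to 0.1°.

16.6°

At critical incidence the refracted ray runs along the interface (θ₂ = 90°), so sin θ_c = V₁/V₂.
θ_c = arcsin(1906/6685) = arcsin 0.2851 = 16.57°.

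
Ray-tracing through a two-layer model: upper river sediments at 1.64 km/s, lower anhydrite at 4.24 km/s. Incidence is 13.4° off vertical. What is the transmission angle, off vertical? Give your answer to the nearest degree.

Snell's law: sin θ₂ = (V₂/V₁)·sin θ₁ = (4.24/1.64)·sin 13.4° = 0.5992.
θ₂ = sin⁻¹(0.5992) = 36.81° (from vertical).

37°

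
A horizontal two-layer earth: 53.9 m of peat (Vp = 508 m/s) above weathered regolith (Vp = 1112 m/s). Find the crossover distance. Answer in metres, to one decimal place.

176.5 m

θ_c = arcsin(508/1112) = 27.18°, so cos θ_c = 0.8896 and tᵢ = 2h cos θ_c/V₁ = 0.1888 s.
At crossover x/V₁ = x/V₂ + tᵢ ⇒ x = tᵢ/(1/V₁ − 1/V₂) = 0.18877/(1.9685e-03 − 8.9928e-04) = 176.55 m.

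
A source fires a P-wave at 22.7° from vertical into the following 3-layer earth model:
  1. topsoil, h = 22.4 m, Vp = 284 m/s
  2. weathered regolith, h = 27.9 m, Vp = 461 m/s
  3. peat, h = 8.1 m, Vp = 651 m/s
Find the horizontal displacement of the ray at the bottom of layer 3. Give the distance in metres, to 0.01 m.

47.16 m

Apply Snell's law at each interface; in layer i the horizontal offset is hᵢ·tan θᵢ.
Layer 1: θ = 22.70°; offset = 22.4·tan 22.70° = 9.3701 m.
Layer 2: sin θ = 461·sin 22.7°/284 = 0.6264, θ = 38.79°; offset = 27.9·tan 38.79° = 22.4212 m.
Layer 3: sin θ = 651·sin 22.7°/284 = 0.8846, θ = 62.20°; offset = 8.1·tan 62.20° = 15.3641 m.
Σ offsets = 47.1554 m.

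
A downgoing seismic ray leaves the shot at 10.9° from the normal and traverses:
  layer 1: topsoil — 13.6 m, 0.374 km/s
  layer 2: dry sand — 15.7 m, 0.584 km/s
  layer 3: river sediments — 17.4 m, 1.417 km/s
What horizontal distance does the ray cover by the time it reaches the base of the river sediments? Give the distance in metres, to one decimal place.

25.3 m

Apply Snell's law at each interface; in layer i the horizontal offset is hᵢ·tan θᵢ.
Layer 1: θ = 10.90°; offset = 13.6·tan 10.90° = 2.619 m.
Layer 2: sin θ = 0.584·sin 10.9°/0.374 = 0.2953, θ = 17.17°; offset = 15.7·tan 17.17° = 4.852 m.
Layer 3: sin θ = 1.417·sin 10.9°/0.374 = 0.7164, θ = 45.76°; offset = 17.4·tan 45.76° = 17.869 m.
Σ offsets = 25.340 m.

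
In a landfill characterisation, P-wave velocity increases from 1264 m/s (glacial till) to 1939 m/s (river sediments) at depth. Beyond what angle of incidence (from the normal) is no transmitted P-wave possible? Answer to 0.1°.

40.7°

Critical incidence: sin θ_c = V₁/V₂ = 1264/1939 = 0.6519.
θ_c = arcsin 0.6519 = 40.68°.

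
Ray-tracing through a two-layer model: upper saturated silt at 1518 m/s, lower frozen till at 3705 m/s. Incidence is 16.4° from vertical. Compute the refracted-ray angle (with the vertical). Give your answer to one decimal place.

sin θ₁/V₁ = sin θ₂/V₂ ⇒ sin θ₂ = 3705·sin 16.4°/1518 = 3705·0.2823/1518 = 0.6891.
θ₂ = arcsin 0.6891 = 43.56° from the normal.

43.6°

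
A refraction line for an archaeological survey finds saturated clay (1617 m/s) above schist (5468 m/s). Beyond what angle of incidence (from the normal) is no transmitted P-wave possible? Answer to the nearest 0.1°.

17.2°

Critical incidence: sin θ_c = V₁/V₂ = 1617/5468 = 0.2957.
θ_c = arcsin 0.2957 = 17.20°.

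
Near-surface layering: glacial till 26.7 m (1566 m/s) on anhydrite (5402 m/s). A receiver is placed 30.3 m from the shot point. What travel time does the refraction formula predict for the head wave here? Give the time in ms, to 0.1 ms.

t = x/V₂ + 2h·√(V₂²−V₁²)/(V₁V₂).
√(V₂²−V₁²) = √(5402²−1566²) = 5170.0 m/s; delay term = 2·26.7·5170.0/(1566·5402) = 0.03264 s.
t = 30.3/5402 + 0.03264 = 0.03824 s.

38.2 ms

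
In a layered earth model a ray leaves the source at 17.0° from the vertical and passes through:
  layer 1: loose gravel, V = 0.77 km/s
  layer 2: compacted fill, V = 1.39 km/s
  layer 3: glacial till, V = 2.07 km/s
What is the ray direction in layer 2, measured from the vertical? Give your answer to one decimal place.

31.9°

Ray parameter p = sin 17.0° / 0.77 = 3.7970e-01 s/km.
sin θ_2 = p·V_2 = 3.7970e-01 × 1.39 = 0.5278.
θ_2 = arcsin 0.5278 = 31.86°.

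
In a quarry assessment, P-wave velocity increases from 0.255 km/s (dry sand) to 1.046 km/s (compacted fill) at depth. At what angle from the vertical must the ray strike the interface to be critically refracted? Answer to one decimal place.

At critical incidence the refracted ray runs along the interface (θ₂ = 90°), so sin θ_c = V₁/V₂.
θ_c = arcsin(0.255/1.046) = arcsin 0.2438 = 14.11°.

14.1°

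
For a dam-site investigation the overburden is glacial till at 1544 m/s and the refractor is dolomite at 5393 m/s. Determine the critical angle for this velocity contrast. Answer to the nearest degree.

17°

Critical incidence: sin θ_c = V₁/V₂ = 1544/5393 = 0.2863.
θ_c = arcsin 0.2863 = 16.64°.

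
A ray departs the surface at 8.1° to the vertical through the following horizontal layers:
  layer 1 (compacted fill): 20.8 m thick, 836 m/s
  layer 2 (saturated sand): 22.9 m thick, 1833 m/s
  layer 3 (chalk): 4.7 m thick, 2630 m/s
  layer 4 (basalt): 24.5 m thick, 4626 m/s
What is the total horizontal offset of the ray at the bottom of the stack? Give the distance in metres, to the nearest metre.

Apply Snell's law at each interface; in layer i the horizontal offset is hᵢ·tan θᵢ.
Layer 1: θ = 8.10°; offset = 20.8·tan 8.10° = 2.960 m.
Layer 2: sin θ = 1833·sin 8.1°/836 = 0.3089, θ = 18.00°; offset = 22.9·tan 18.00° = 7.439 m.
Layer 3: sin θ = 2630·sin 8.1°/836 = 0.4433, θ = 26.31°; offset = 4.7·tan 26.31° = 2.324 m.
Layer 4: sin θ = 4626·sin 8.1°/836 = 0.7797, θ = 51.23°; offset = 24.5·tan 51.23° = 30.506 m.
Total horizontal offset = 43.229 m.

43 m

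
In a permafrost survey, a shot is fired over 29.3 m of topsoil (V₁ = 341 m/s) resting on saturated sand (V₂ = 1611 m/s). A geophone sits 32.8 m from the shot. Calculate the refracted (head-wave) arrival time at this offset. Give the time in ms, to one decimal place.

θ_c = arcsin(V₁/V₂) = arcsin(341/1611) = 12.22°, cos θ_c = 0.9773.
Intercept time tᵢ = 2h cos θ_c / V₁ = 2·29.3·0.9773/341 = 0.16795 s.
t = x/V₂ + tᵢ = 32.8/1611 + 0.16795 = 0.18831 s.

188.3 ms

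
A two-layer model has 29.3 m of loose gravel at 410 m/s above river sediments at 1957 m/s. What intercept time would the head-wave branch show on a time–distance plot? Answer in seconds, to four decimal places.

0.1398 s

tᵢ = 2h·√(V₂²−V₁²)/(V₁V₂).
√(V₂²−V₁²) = √(1957²−410²) = 1913.6 m/s.
tᵢ = 2·29.3·1913.6/(410·1957) = 0.13975 s.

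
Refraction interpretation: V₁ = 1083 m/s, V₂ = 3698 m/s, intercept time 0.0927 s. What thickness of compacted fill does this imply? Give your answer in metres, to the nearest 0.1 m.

52.5 m

θ_c = arcsin(1083/3698) = 17.03°; cos θ_c = 0.9562.
tᵢ = 2h cos θ_c/V₁ ⇒ h = tᵢ·V₁/(2 cos θ_c) = 0.0927·1083/(2·0.9562) = 52.50 m.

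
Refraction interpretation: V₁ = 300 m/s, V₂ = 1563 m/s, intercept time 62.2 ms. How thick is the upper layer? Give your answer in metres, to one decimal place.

h = tᵢ·V₁·V₂ / (2·√(V₂²−V₁²)).
√(V₂²−V₁²) = √(1563² − 300²) = 1533.9 m/s.
h = 0.0622 s × 300 × 1563 / (2 × 1533.9) = 9.51 m.

9.5 m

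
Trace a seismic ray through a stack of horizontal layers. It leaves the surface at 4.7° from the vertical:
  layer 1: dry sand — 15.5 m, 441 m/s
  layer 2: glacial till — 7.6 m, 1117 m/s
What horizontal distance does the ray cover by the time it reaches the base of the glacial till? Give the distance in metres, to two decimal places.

2.89 m

Apply Snell's law at each interface; in layer i the horizontal offset is hᵢ·tan θᵢ.
Layer 1: θ = 4.70°; offset = 15.5·tan 4.70° = 1.2743 m.
Layer 2: sin θ = 1117·sin 4.7°/441 = 0.2075, θ = 11.98°; offset = 7.6·tan 11.98° = 1.6124 m.
Summing the layer offsets gives 2.8867 m.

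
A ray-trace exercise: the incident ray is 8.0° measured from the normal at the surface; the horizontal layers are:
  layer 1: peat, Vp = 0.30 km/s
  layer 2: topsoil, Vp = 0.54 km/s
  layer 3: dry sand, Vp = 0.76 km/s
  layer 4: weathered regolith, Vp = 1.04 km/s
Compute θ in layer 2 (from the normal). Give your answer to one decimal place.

14.5°

Ray parameter p = sin 8.0° / 0.30 = 4.6391e-01 s/km.
sin θ_2 = p·V_2 = 4.6391e-01 × 0.54 = 0.2505.
θ_2 = 14.51° from the vertical.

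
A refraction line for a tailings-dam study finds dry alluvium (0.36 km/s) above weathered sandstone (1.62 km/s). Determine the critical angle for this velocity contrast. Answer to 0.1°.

12.8°

Critical incidence: sin θ_c = V₁/V₂ = 0.36/1.62 = 0.2222.
θ_c = arcsin 0.2222 = 12.84°.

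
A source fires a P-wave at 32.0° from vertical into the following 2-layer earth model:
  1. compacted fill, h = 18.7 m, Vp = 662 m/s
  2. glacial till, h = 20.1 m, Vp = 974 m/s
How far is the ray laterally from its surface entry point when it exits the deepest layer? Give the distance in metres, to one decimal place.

Apply Snell's law at each interface; in layer i the horizontal offset is hᵢ·tan θᵢ.
Layer 1: θ = 32.00°; offset = 18.7·tan 32.00° = 11.685 m.
Layer 2: sin θ = 974·sin 32.0°/662 = 0.7797, θ = 51.23°; offset = 20.1·tan 51.23° = 25.026 m.
Summing the layer offsets gives 36.712 m.

36.7 m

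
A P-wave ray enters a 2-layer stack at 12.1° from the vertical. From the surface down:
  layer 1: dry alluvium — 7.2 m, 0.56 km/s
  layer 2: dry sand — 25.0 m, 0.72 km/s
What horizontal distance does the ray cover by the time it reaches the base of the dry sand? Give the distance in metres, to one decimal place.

8.5 m

Ray parameter p = sin 12.1° / 0.56 km/s = 3.7432e-01 s/km.
Layer 1: θ = 12.10°; offset = 7.2·tan 12.10° = 1.544 m.
Layer 2: sin θ = p·0.72 = 0.2695 → θ = 15.64°; offset = 25.0·tan 15.64° = 6.997 m.
Total horizontal offset = 8.540 m.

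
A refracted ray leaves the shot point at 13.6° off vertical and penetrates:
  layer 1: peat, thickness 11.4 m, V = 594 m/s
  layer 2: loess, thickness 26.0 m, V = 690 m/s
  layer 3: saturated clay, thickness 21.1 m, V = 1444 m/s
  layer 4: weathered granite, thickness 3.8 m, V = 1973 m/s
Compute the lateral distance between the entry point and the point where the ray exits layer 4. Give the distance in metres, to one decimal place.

Ray parameter p = sin 13.6° / 594 m/s = 3.9586e-04 s/m.
Layer 1: θ = 13.60°; offset = 11.4·tan 13.60° = 2.758 m.
Layer 2: sin θ = p·690 = 0.2731 → θ = 15.85°; offset = 26.0·tan 15.85° = 7.383 m.
Layer 3: sin θ = p·1444 = 0.5716 → θ = 34.86°; offset = 21.1·tan 34.86° = 14.700 m.
Layer 4: sin θ = p·1973 = 0.7810 → θ = 51.36°; offset = 3.8·tan 51.36° = 4.753 m.
Summing the layer offsets gives 29.593 m.

29.6 m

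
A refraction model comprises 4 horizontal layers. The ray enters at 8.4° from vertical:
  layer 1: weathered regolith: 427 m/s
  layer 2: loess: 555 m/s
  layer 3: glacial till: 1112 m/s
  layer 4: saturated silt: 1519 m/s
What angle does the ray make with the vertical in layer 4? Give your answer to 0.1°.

31.3°

Snell's law across each interface conserves sin θ / V, so sin θ_4 = V_4·sin θ₁/V₁.
sin θ_4 = 1519 × sin 8.4° / 427 = 0.5197.
θ_4 = arcsin 0.5197 = 31.31°.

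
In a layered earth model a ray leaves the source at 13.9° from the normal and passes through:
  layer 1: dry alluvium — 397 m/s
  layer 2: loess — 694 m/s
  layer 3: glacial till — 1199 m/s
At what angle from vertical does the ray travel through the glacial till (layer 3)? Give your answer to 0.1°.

Ray parameter p = sin 13.9° / 397 = 6.0511e-04 s/m.
sin θ_3 = p·V_3 = 6.0511e-04 × 1199 = 0.7255.
θ_3 = 46.51° from the vertical.

46.5°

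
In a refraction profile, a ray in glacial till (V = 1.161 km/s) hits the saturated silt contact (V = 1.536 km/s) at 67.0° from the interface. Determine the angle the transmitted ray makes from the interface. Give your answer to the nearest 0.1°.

Angle from the normal: 90° − 67.0° = 23.0°.
sin θ₁/V₁ = sin θ₂/V₂ ⇒ sin θ₂ = 1.536·sin 23.0°/1.161 = 1.536·0.3907/1.161 = 0.5169.
θ₂ = sin⁻¹(0.5169) = 31.13° (from vertical).
From the interface: 90° − 31.13° = 58.87°.

58.9°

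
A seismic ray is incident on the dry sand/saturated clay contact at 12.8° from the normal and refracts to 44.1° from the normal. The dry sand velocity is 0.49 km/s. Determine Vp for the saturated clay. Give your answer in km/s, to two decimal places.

sin 12.8° = 0.2215; sin 44.1° = 0.6959.
V₂ = V₁·(sin θ₂/sin θ₁) = 0.49·(0.6959/0.2215) = 1.54 km/s.

1.54 km/s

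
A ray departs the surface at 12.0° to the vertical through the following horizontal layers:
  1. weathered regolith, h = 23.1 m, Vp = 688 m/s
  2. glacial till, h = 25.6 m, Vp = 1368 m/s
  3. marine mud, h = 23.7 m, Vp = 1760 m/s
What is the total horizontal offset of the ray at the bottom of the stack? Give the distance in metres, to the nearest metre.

Ray parameter p = sin 12.0° / 688 m/s = 3.0220e-04 s/m.
Layer 1: θ = 12.00°; offset = 23.1·tan 12.00° = 4.910 m.
Layer 2: sin θ = p·1368 = 0.4134 → θ = 24.42°; offset = 25.6·tan 24.42° = 11.623 m.
Layer 3: sin θ = p·1760 = 0.5319 → θ = 32.13°; offset = 23.7·tan 32.13° = 14.885 m.
Summing the layer offsets gives 31.418 m.

31 m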